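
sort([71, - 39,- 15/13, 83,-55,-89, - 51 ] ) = [ - 89, - 55, - 51,  -  39,- 15/13,71,  83 ]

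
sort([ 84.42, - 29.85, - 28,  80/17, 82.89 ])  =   [  -  29.85, - 28, 80/17,82.89, 84.42]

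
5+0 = 5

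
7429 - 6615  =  814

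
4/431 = 4/431 = 0.01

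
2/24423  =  2/24423 = 0.00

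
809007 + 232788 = 1041795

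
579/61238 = 579/61238 = 0.01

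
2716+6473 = 9189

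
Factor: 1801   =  1801^1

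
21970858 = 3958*5551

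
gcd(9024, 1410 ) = 282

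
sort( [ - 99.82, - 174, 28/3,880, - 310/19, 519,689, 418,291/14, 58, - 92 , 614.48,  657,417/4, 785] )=[ - 174 , - 99.82, - 92, - 310/19,28/3, 291/14,58, 417/4, 418,519, 614.48, 657,689, 785, 880 ] 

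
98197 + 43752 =141949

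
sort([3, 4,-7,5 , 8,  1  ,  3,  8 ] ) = [ - 7 , 1, 3,3,  4,5,8,  8]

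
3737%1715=307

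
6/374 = 3/187   =  0.02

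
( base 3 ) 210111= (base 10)580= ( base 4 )21010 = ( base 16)244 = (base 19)1ba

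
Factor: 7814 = 2^1*3907^1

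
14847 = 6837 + 8010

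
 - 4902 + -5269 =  - 10171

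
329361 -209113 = 120248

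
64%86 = 64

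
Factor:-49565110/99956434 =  - 24782555/49978217 = - 5^1*7^1 * 19^1*83^1*89^(- 1)*449^1 * 561553^( - 1)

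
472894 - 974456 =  - 501562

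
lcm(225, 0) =0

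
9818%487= 78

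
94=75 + 19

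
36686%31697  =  4989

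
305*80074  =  24422570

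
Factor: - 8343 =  -3^4*103^1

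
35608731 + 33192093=68800824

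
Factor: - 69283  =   - 79^1*877^1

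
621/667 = 27/29 = 0.93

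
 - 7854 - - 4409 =  -  3445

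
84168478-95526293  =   -11357815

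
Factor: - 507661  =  -7^1 *11^1*19^1*347^1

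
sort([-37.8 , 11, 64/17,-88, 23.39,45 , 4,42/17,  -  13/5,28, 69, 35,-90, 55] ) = [-90,- 88, - 37.8,-13/5,42/17,64/17,4,11 , 23.39, 28,35,45,55, 69]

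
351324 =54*6506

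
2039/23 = 2039/23 = 88.65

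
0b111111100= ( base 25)k8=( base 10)508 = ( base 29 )hf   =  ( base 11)422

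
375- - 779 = 1154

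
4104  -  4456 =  - 352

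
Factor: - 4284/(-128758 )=2^1*3^2*541^ ( -1)  =  18/541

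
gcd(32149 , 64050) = 1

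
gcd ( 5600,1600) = 800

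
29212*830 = 24245960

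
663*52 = 34476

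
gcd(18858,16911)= 3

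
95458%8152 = 5786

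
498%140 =78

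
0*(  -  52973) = 0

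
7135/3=7135/3 = 2378.33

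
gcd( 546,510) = 6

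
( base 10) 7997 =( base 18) 16C5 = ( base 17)1ab7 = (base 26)BLF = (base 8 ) 17475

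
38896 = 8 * 4862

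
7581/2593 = 7581/2593   =  2.92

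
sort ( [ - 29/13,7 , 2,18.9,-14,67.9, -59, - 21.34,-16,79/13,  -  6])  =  [- 59,-21.34, - 16, - 14, - 6, - 29/13,2,79/13,7, 18.9,67.9]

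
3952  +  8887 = 12839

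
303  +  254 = 557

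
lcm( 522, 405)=23490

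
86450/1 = 86450 = 86450.00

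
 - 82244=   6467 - 88711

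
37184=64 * 581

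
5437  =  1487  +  3950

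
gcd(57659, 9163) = 7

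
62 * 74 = 4588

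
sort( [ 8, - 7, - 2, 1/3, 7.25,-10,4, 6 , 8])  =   [ - 10,  -  7,-2, 1/3, 4 , 6,7.25, 8, 8] 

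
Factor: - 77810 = - 2^1*5^1*31^1*251^1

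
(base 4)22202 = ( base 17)25B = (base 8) 1242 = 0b1010100010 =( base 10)674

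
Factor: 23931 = 3^2  *  2659^1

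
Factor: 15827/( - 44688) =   -  17/48=- 2^( - 4 )*3^(  -  1)*17^1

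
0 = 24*0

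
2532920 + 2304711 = 4837631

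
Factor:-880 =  - 2^4 * 5^1*11^1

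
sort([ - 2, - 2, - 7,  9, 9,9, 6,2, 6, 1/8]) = [ - 7, - 2, - 2, 1/8 , 2, 6 , 6, 9 , 9,9 ] 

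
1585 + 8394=9979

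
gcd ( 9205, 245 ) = 35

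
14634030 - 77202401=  - 62568371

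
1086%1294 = 1086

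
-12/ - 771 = 4/257 = 0.02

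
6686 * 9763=65275418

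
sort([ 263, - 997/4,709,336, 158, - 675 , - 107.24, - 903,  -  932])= [ - 932, - 903, - 675, - 997/4, - 107.24,158,263,336,709] 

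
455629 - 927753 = - 472124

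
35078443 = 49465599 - 14387156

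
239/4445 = 239/4445 = 0.05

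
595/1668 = 595/1668 = 0.36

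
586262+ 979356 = 1565618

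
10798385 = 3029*3565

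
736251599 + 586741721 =1322993320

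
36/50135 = 36/50135 = 0.00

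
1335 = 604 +731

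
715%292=131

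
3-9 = -6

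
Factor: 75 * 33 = 2475 = 3^2*5^2*11^1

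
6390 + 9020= 15410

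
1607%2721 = 1607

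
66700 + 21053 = 87753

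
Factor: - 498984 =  - 2^3*3^1 * 17^1*1223^1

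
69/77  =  69/77 = 0.90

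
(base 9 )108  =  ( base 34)2L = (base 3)10022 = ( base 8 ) 131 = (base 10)89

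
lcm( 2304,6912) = 6912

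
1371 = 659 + 712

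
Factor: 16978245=3^1 * 5^1 * 1131883^1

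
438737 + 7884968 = 8323705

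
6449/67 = 6449/67 = 96.25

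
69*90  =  6210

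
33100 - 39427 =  - 6327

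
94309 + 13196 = 107505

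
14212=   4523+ 9689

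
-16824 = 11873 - 28697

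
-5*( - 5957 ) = 29785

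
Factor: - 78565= - 5^1 * 19^1*827^1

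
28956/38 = 762 = 762.00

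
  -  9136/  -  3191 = 2 + 2754/3191 = 2.86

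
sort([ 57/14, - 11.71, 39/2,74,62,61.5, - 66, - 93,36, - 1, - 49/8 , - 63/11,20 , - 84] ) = [ - 93, - 84,- 66, - 11.71, - 49/8, - 63/11, - 1,57/14,39/2,20, 36,61.5 , 62, 74]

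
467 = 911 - 444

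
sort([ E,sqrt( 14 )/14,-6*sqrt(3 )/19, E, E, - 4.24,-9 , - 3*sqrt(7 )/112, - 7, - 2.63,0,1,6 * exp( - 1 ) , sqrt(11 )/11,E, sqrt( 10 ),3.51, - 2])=[ - 9,-7, - 4.24, - 2.63 , - 2, - 6*sqrt( 3)/19, - 3*sqrt( 7 )/112,0,sqrt (14 )/14, sqrt(11 )/11, 1,6*exp ( - 1),E, E,E, E , sqrt( 10 ),3.51 ] 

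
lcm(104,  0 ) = 0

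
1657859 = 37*44807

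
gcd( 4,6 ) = 2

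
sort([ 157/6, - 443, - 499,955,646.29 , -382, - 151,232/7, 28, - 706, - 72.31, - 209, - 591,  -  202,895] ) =[ - 706,-591, - 499, - 443, - 382 , - 209, - 202, - 151, - 72.31,  157/6,28,232/7,646.29, 895,955 ] 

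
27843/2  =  27843/2 = 13921.50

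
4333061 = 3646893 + 686168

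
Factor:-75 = - 3^1*5^2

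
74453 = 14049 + 60404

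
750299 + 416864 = 1167163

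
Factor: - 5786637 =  -3^1*73^1*26423^1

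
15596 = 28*557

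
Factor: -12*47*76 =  - 2^4 * 3^1*19^1*47^1 = - 42864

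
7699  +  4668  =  12367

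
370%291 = 79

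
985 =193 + 792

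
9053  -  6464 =2589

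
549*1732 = 950868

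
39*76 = 2964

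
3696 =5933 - 2237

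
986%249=239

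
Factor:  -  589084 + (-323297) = -912381 =- 3^1*304127^1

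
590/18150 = 59/1815 = 0.03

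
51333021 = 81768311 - 30435290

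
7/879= 7/879 = 0.01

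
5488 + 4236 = 9724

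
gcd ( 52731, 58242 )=3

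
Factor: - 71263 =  - 71263^1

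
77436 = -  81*(-956) 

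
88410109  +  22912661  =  111322770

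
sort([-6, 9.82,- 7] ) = [ - 7, - 6,9.82 ] 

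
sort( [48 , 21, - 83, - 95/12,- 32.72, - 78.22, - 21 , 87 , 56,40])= [ - 83, -78.22,-32.72, -21,  -  95/12, 21, 40, 48 , 56, 87]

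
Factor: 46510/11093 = 2^1*5^1* 4651^1*11093^ (-1)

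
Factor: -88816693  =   - 7^1*12688099^1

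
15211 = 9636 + 5575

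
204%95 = 14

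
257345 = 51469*5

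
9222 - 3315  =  5907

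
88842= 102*871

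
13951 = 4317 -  - 9634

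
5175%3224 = 1951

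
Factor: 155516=2^2* 17^1 *2287^1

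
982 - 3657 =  - 2675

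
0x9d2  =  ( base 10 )2514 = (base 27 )3C3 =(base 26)3II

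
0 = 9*0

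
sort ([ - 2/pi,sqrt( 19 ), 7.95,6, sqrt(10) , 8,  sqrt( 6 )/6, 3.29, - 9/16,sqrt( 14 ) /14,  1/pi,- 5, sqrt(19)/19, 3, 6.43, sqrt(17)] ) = [-5,-2/pi, - 9/16,sqrt ( 19) /19, sqrt( 14)/14, 1/pi, sqrt( 6)/6,3 , sqrt( 10), 3.29,sqrt(17 ), sqrt(19 ),6, 6.43,7.95, 8]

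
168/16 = 10+1/2 = 10.50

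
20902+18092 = 38994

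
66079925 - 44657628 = 21422297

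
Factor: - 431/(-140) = 2^(  -  2) * 5^( - 1 )*7^(  -  1)*431^1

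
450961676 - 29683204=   421278472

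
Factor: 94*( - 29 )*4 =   -  2^3*29^1*47^1 = - 10904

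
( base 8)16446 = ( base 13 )3520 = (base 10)7462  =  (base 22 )f94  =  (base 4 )1310212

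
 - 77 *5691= -438207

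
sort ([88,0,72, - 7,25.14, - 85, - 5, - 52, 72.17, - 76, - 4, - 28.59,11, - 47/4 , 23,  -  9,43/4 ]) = [-85, - 76, - 52, - 28.59, - 47/4, - 9, - 7, - 5, - 4,0,43/4,11,23,25.14, 72,72.17,88]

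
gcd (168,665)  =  7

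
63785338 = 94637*674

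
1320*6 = 7920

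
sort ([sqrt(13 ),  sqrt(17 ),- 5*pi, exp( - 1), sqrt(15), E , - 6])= [ - 5*pi, - 6 , exp( - 1 ), E,sqrt(13),sqrt ( 15 ) , sqrt (17)]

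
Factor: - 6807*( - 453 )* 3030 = 2^1*3^3*5^1 * 101^1* 151^1*2269^1 =9343220130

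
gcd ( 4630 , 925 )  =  5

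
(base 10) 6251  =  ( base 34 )5dt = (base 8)14153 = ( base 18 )1155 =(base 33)5OE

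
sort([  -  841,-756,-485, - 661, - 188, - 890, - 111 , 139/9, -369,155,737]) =[ - 890, - 841,-756, - 661, - 485, - 369, -188, - 111 , 139/9 , 155,  737]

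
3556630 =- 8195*( - 434 ) 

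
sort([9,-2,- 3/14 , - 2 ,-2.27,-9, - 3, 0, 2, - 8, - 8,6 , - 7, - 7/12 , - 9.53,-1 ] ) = [- 9.53,-9,  -  8,- 8, - 7, - 3,-2.27, - 2, - 2,  -  1 , - 7/12,-3/14, 0, 2, 6 , 9] 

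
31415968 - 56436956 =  - 25020988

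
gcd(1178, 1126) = 2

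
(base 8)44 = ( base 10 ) 36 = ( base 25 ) 1b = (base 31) 15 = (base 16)24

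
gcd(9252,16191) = 2313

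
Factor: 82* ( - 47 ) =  - 3854 = - 2^1 * 41^1*47^1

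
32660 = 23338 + 9322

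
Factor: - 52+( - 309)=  - 361 = -19^2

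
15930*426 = 6786180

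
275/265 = 1 + 2/53 = 1.04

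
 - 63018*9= - 567162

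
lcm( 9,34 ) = 306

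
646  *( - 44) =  - 28424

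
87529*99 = 8665371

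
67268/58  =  33634/29= 1159.79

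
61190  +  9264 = 70454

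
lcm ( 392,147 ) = 1176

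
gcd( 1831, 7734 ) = 1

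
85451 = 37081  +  48370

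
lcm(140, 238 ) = 2380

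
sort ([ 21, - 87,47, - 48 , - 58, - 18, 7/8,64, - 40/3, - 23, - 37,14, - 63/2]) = [-87, - 58, - 48,-37 , - 63/2, - 23, - 18, - 40/3,7/8,14,21,47,64 ] 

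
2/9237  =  2/9237 = 0.00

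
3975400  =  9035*440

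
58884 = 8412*7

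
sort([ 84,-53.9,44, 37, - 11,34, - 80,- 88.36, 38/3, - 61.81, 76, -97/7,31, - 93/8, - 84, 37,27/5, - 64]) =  [ - 88.36,-84,  -  80, - 64 ,-61.81, - 53.9, - 97/7,  -  93/8 ,  -  11,27/5  ,  38/3 , 31,  34, 37,  37,44,  76,  84]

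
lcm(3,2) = 6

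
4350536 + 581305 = 4931841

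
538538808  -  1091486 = 537447322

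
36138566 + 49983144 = 86121710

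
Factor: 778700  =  2^2*5^2*13^1*599^1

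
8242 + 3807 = 12049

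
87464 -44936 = 42528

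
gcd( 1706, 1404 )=2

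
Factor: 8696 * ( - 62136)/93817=-540334656/93817 = -2^6*3^2 * 23^( - 1)  *863^1 * 1087^1*4079^( - 1)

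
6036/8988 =503/749 = 0.67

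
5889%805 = 254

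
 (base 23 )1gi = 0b1110010011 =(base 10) 915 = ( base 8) 1623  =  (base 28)14J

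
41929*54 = 2264166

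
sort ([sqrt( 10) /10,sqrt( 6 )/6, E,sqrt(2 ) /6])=[ sqrt( 2)/6,  sqrt ( 10 ) /10, sqrt(6)/6, E ]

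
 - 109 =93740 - 93849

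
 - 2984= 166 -3150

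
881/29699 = 881/29699 = 0.03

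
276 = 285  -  9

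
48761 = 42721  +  6040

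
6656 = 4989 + 1667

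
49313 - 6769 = 42544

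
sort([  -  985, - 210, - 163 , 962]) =[-985,-210, - 163, 962]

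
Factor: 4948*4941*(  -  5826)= - 2^3*3^5 * 61^1*971^1*1237^1=- 142434444168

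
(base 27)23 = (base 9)63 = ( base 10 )57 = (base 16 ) 39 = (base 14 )41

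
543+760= 1303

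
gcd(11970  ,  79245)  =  45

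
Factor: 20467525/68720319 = 3^( - 4)*5^2 * 13^1*71^1 *887^1*848399^( - 1) 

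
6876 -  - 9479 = 16355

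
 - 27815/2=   -13908 + 1/2 = -13907.50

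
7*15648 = 109536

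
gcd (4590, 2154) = 6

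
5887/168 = 35 + 1/24 = 35.04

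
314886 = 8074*39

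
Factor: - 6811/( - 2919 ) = 3^ ( -1)*7^1 = 7/3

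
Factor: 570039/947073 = 190013/315691 = 139^1*1367^1*315691^( - 1 ) 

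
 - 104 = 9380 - 9484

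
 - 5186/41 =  - 5186/41 = - 126.49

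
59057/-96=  - 59057/96 = - 615.18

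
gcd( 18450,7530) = 30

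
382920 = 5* 76584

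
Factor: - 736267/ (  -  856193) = 7^1 * 13^( - 1 )*67^( - 1)  *  107^1 =749/871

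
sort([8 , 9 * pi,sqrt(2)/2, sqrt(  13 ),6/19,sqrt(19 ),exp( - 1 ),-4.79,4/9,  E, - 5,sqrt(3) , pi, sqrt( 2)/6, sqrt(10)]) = [ - 5, - 4.79,  sqrt(2 )/6, 6/19,  exp(-1 ),4/9,  sqrt( 2 )/2,  sqrt(3), E,pi,sqrt(10), sqrt(13),sqrt(19) , 8,9*pi]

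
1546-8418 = - 6872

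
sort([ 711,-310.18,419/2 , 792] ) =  [ - 310.18, 419/2, 711,792] 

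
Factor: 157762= 2^1*11^1*71^1*101^1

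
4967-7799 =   -  2832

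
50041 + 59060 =109101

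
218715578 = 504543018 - 285827440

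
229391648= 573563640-344171992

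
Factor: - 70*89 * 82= -510860 =- 2^2*5^1*7^1 *41^1 * 89^1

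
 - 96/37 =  - 96/37  =  -  2.59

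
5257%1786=1685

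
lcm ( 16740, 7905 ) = 284580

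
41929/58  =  722 + 53/58 = 722.91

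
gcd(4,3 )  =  1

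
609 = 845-236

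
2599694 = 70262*37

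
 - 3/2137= -3/2137 = -0.00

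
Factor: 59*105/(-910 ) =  - 2^( - 1)*  3^1*13^( - 1)*59^1 = -177/26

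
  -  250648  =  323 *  (-776 )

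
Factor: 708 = 2^2*3^1*59^1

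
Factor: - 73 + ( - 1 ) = -2^1*37^1 = - 74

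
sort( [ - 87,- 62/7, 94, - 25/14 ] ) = [-87, - 62/7, - 25/14, 94]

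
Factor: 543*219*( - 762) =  - 90614754 = - 2^1*3^3*73^1*127^1*181^1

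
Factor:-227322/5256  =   - 173/4  =  -  2^(-2)*173^1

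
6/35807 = 6/35807 = 0.00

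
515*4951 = 2549765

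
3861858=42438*91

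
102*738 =75276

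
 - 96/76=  - 2 + 14/19 = - 1.26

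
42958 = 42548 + 410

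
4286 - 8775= - 4489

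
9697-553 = 9144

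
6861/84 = 81 +19/28 = 81.68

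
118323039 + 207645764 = 325968803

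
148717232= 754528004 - 605810772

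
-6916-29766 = -36682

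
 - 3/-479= 3/479 = 0.01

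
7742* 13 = 100646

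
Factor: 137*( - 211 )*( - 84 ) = 2^2 * 3^1 * 7^1*137^1 * 211^1 = 2428188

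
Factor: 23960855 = 5^1*83^1*57737^1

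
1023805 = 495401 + 528404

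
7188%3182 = 824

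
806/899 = 26/29 = 0.90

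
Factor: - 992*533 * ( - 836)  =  2^7*11^1*13^1*19^1 * 31^1*41^1 = 442023296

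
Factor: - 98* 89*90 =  - 784980 = -2^2*3^2*5^1*7^2*89^1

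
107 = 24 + 83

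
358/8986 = 179/4493 = 0.04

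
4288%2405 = 1883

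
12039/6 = 2006 + 1/2 = 2006.50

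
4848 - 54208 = - 49360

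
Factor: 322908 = 2^2* 3^1*71^1 * 379^1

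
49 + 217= 266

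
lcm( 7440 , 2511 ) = 200880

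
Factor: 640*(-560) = -2^11*5^2 * 7^1 = -358400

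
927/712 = 1 + 215/712 = 1.30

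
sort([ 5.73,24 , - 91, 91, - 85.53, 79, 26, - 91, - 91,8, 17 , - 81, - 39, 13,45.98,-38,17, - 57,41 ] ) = [-91, - 91, - 91, - 85.53, - 81, - 57, - 39,- 38,5.73,8,13,17 , 17,24, 26,41,45.98,79 , 91 ] 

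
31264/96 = 325 + 2/3 = 325.67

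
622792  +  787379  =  1410171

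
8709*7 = 60963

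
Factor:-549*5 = - 3^2*5^1*61^1 =- 2745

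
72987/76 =960 + 27/76 = 960.36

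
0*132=0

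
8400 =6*1400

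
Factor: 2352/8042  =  2^3*3^1*7^2 * 4021^( - 1) = 1176/4021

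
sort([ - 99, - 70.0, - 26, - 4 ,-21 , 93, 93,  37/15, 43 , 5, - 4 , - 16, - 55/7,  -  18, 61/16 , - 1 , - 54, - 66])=[-99, - 70.0, - 66 , - 54, - 26,  -  21,-18,-16, - 55/7, - 4 , - 4, - 1, 37/15 , 61/16,  5, 43,  93,93 ] 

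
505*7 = 3535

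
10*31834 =318340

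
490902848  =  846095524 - 355192676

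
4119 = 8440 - 4321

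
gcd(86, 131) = 1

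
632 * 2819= 1781608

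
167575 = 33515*5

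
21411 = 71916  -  50505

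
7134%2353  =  75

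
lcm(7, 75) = 525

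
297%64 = 41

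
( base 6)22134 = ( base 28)3q2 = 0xC0A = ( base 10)3082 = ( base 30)3cm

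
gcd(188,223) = 1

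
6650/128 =51+61/64 = 51.95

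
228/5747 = 228/5747=0.04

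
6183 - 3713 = 2470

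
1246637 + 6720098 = 7966735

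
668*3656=2442208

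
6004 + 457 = 6461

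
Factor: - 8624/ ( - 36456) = 2^1*3^(-1)*11^1*31^(-1 ) = 22/93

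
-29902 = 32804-62706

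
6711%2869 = 973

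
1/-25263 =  - 1/25263  =  - 0.00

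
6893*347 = 2391871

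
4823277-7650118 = - 2826841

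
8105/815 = 1621/163 = 9.94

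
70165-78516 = -8351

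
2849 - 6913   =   - 4064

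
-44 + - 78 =-122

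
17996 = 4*4499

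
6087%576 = 327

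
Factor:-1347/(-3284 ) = 2^( - 2 )*3^1*449^1*821^( - 1 ) 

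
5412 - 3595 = 1817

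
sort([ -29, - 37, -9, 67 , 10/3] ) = [ - 37 , - 29,-9, 10/3, 67]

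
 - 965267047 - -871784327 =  - 93482720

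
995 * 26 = 25870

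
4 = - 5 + 9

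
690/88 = 7+37/44 = 7.84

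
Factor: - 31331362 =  - 2^1*15665681^1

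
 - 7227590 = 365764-7593354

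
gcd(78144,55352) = 3256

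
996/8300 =3/25 = 0.12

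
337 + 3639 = 3976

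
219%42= 9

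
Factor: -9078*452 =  - 2^3*3^1*17^1*89^1 *113^1 = -4103256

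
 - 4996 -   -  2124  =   - 2872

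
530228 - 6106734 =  - 5576506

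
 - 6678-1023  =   - 7701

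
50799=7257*7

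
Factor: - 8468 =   -  2^2  *  29^1*73^1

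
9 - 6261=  - 6252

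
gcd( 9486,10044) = 558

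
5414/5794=2707/2897=0.93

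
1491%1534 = 1491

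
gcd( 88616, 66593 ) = 1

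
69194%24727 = 19740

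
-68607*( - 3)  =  205821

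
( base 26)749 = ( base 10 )4845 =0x12ED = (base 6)34233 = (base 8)11355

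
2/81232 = 1/40616= 0.00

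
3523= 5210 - 1687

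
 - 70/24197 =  - 70/24197 = -0.00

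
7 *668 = 4676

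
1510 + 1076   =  2586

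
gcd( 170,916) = 2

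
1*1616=1616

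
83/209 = 83/209 = 0.40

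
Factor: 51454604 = 2^2*373^1*34487^1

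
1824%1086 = 738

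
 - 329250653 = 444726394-773977047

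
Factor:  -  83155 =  -5^1*16631^1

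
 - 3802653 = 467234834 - 471037487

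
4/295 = 4/295= 0.01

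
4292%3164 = 1128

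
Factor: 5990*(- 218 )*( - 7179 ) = 2^2*3^1* 5^1  *109^1*599^1*2393^1 = 9374481780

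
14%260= 14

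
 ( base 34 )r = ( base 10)27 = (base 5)102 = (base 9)30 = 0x1B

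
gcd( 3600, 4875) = 75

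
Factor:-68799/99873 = -22933/33291 = - 3^(-5 )*17^1 *19^1*71^1*137^( - 1)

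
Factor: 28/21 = 2^2*3^(  -  1 ) = 4/3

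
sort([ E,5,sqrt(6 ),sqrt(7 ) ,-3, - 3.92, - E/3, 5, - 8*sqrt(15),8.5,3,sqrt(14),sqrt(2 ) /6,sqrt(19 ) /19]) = [-8*sqrt(15 ), - 3.92, - 3,-E/3, sqrt(19 ) /19,sqrt(2 )/6,sqrt( 6 ),sqrt(7),E, 3, sqrt(14 ) , 5,5,8.5] 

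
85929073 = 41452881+44476192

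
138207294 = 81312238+56895056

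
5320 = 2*2660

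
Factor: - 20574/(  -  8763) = 54/23 = 2^1 * 3^3 * 23^( - 1)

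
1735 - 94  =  1641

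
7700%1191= 554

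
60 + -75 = - 15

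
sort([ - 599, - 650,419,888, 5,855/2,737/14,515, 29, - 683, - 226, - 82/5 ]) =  [ - 683, - 650, - 599, - 226, - 82/5,5,29 , 737/14,419,  855/2,515,888]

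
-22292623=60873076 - 83165699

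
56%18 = 2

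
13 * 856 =11128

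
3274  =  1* 3274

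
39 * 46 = 1794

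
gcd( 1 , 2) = 1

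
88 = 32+56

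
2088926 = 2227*938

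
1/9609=1/9609 = 0.00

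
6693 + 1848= 8541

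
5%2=1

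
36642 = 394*93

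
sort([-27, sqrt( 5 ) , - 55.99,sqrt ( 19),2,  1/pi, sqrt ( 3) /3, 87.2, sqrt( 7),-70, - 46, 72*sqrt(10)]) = [ - 70, - 55.99,  -  46,-27,1/pi,sqrt( 3)/3,2,sqrt(5),  sqrt (7),sqrt(19 ),87.2, 72*sqrt(10 )]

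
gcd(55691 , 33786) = 1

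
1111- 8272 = -7161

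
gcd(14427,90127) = 1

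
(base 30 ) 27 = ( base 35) 1W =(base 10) 67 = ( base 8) 103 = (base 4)1003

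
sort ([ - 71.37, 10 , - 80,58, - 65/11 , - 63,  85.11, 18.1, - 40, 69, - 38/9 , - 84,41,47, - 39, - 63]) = [-84, - 80, - 71.37, - 63, -63, - 40, - 39, - 65/11 , - 38/9,10,18.1,  41, 47, 58,69,85.11 ]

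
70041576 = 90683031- 20641455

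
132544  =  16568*8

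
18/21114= 1/1173 = 0.00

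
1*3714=3714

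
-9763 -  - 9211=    -552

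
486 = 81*6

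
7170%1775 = 70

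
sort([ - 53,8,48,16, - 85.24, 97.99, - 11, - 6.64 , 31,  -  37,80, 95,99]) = [ - 85.24, - 53,-37, - 11, - 6.64,8 , 16,31, 48,80, 95 , 97.99,99 ] 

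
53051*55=2917805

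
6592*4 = 26368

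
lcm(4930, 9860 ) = 9860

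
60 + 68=128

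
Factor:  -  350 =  - 2^1*5^2*7^1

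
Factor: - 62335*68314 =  - 2^1*5^1 *7^1*13^1 * 137^1*34157^1  =  - 4258353190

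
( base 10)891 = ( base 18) 2d9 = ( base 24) 1D3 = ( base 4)31323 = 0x37B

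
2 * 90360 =180720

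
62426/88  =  709 + 17/44 = 709.39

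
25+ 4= 29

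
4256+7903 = 12159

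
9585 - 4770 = 4815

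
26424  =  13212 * 2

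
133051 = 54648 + 78403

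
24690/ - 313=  - 79 + 37/313 =-78.88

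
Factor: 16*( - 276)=  -  2^6*3^1*23^1 = - 4416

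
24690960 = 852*28980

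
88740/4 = 22185 = 22185.00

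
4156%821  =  51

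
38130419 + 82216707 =120347126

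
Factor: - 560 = - 2^4*5^1*7^1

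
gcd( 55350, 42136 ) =2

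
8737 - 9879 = - 1142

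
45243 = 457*99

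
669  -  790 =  - 121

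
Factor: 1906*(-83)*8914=-2^2* 83^1*953^1 * 4457^1 = - 1410176972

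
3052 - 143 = 2909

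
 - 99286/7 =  - 14184  +  2/7 = -14183.71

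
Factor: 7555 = 5^1*1511^1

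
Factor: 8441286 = 2^1*3^1*7^1*200983^1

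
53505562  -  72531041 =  - 19025479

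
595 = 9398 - 8803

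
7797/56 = 139 +13/56= 139.23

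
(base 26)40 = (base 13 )80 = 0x68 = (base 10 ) 104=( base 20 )54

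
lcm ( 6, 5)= 30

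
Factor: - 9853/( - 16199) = 59/97=59^1*97^(- 1 )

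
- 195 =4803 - 4998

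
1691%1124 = 567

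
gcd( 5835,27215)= 5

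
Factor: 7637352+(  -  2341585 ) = 89^1*157^1*379^1 = 5295767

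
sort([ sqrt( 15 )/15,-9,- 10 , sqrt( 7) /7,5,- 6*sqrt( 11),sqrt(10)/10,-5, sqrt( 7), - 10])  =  [-6*sqrt(11 ), - 10,-10,-9, - 5, sqrt (15)/15,sqrt( 10) /10,sqrt(7 ) /7,sqrt(7) , 5]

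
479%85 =54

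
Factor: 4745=5^1*13^1*73^1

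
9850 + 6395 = 16245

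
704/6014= 352/3007 = 0.12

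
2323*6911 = 16054253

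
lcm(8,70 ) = 280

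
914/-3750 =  - 1 + 1418/1875=- 0.24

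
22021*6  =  132126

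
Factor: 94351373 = 41^1 * 1511^1*1523^1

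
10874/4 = 5437/2 =2718.50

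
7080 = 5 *1416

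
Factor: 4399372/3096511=2^2* 11^(- 2)*157^(-1) * 163^( - 1)*1099843^1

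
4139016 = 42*98548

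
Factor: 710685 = 3^2*5^1*17^1*929^1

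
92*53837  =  4953004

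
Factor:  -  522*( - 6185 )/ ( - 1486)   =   - 3^2*5^1 *29^1*743^ ( -1) * 1237^1  =  - 1614285/743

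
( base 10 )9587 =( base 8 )22563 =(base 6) 112215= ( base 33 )8QH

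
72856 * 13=947128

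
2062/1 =2062 = 2062.00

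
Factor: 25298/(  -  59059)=-278/649= -2^1*11^( - 1 ) * 59^ ( - 1)*139^1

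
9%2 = 1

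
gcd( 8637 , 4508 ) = 1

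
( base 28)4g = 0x80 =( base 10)128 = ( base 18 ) 72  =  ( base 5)1003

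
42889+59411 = 102300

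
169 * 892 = 150748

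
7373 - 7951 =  - 578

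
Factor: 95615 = 5^1*13^1 * 1471^1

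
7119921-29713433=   -22593512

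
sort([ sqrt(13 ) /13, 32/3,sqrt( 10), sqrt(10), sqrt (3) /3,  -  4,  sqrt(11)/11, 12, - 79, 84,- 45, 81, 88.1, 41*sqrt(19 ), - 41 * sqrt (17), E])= [ - 41 * sqrt(17 ), - 79, - 45,-4, sqrt(13)/13, sqrt(11 ) /11 , sqrt( 3 ) /3, E,sqrt( 10) , sqrt( 10 ), 32/3, 12, 81,84,88.1, 41*sqrt(19)]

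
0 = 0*87515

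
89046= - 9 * ( - 9894)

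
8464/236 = 2116/59 = 35.86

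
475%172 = 131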